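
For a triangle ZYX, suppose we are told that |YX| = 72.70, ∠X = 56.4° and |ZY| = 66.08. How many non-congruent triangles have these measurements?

2

|YX|·sin X = 72.70·sin(56.4°) ≈ 60.55.
Since |YX| sin X < |ZY| < |YX| (60.55 < 66.08 < 72.70), two triangles exist.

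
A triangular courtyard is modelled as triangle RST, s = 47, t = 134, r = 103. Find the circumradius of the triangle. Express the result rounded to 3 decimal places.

By the law of cosines, cos R = (s² + t² − r²) / (2·s·t) ≈ 0.75865, so ∠R ≈ 40.65°.
Circumradius = r/(2 sin R) ≈ 79.049.

79.049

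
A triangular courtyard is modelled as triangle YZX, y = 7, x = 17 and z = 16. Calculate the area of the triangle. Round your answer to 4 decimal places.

Semiperimeter s = (7 + 16 + 17)/2 = 20.
Heron's formula: area = √(20·13·4·3) ≈ 55.857.

area ≈ 55.8570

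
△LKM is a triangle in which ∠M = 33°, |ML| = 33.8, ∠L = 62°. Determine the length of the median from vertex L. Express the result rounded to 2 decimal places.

m_L ≈ 22.75

The third angle is ∠K = 180° − ∠M − ∠L = 85.00°.
Law of sines: |KM| = |ML|·sin L/sin K ≈ 29.958.
Law of sines: |LK| = |ML|·sin M/sin K ≈ 18.479.
Median from L: ½√(2·|ML|² + 2·|LK|² − |KM|²) ≈ 22.751.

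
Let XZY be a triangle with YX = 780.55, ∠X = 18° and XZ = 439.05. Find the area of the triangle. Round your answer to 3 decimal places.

Area = ½·YX·XZ·sin X ≈ 52950.

area ≈ 52950.136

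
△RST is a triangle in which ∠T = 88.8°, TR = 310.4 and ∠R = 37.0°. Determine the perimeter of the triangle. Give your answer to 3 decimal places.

923.342

The third angle is ∠S = 180° − ∠T − ∠R = 54.20°.
Law of sines: ST = TR·sin R/sin S ≈ 230.32.
Law of sines: RS = TR·sin T/sin S ≈ 382.62.
Semiperimeter s = (230.32+310.4+382.62)/2 = 461.67.
Perimeter = 230.32 + 310.4 + 382.62 = 923.34.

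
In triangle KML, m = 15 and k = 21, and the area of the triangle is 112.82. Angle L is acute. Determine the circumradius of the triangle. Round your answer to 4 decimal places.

R ≈ 10.5028

From area = ½·k·m·sin L, we get sin L = 2·area/(k·m) ≈ 0.71632.
Taking the acute solution, ∠L ≈ 45.75°.
Law of cosines then gives l ≈ 15.047.
Circumradius = l/(2 sin L) ≈ 10.503.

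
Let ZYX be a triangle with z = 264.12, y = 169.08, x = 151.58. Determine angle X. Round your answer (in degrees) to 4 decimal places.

∠X ≈ 32.4479°

By the law of cosines, cos X = (z² + y² − x²) / (2·z·y) ≈ 0.84388, so ∠X ≈ 32.45°.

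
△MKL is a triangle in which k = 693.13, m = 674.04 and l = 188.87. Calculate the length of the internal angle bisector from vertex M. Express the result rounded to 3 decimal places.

By the law of cosines, cos M = (k² + l² − m²) / (2·k·l) ≈ 0.23593, so ∠M ≈ 76.35°.
The bisector from M has length 2·k·l·cos(∠M/2)/(k+l) ≈ 233.36.

t_M ≈ 233.357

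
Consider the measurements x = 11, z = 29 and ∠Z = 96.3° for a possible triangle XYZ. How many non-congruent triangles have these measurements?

x·sin Z = 11·sin(96.3°) ≈ 10.93.
Since ∠Z is not acute, a triangle exists only if z > x; here z > x, so there is exactly one triangle.

1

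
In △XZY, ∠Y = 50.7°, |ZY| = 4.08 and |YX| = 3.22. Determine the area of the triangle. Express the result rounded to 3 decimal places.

Area = ½·|ZY|·|YX|·sin Y ≈ 5.0832.

5.083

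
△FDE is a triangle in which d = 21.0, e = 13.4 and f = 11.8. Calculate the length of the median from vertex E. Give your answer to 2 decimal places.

Median from E: ½√(2·f² + 2·d² − e²) ≈ 15.66.

m_E ≈ 15.66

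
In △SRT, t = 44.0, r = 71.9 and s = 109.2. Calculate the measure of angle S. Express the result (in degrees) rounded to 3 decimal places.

∠S ≈ 139.609°

By the law of cosines, cos S = (r² + t² − s²) / (2·r·t) ≈ -0.76164, so ∠S ≈ 139.61°.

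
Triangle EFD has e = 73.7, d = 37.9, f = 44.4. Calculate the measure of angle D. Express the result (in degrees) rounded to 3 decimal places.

By the law of cosines, cos D = (e² + f² − d²) / (2·e·f) ≈ 0.91169, so ∠D ≈ 24.26°.

∠D ≈ 24.259°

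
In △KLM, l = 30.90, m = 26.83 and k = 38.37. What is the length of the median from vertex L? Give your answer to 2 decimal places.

Median from L: ½√(2·m² + 2·k² − l²) ≈ 29.281.

m_L ≈ 29.28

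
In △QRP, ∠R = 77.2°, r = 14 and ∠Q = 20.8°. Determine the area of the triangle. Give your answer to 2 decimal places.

area ≈ 35.34

The third angle is ∠P = 180° − ∠Q − ∠R = 82.00°.
Law of sines: q = r·sin Q/sin R ≈ 5.0982.
Law of sines: p = r·sin P/sin R ≈ 14.217.
Area = ½·r·q·sin P ≈ 35.34.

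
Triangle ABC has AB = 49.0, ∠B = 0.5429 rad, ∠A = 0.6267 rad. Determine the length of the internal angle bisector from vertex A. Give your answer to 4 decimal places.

33.5117

The third angle is ∠C = π − ∠A − ∠B = 1.9720 rad.
Law of sines: BC = AB·sin A/sin C ≈ 31.216.
Law of sines: CA = AB·sin B/sin C ≈ 27.498.
The bisector from A has length 2·CA·AB·cos(∠A/2)/(CA+AB) ≈ 33.512.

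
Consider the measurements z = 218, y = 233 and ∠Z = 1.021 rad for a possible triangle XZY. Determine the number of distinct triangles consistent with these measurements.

2

y·sin Z = 233·sin(1.021 rad) ≈ 198.7.
Since y sin Z < z < y (198.7 < 218 < 233), two triangles exist.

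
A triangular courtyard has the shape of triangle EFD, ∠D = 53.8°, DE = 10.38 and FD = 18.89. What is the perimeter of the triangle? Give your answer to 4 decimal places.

By the law of cosines, EF² = FD² + DE² − 2·FD·DE·cos D = 232.97, so EF ≈ 15.263.
Semiperimeter s = (18.89+10.38+15.263)/2 = 22.267.
Perimeter = 18.89 + 10.38 + 15.263 = 44.533.

perimeter ≈ 44.5332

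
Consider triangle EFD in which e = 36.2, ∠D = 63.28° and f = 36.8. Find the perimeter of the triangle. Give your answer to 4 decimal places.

111.2978

By the law of cosines, d² = e² + f² − 2·e·f·cos D = 1466.7, so d ≈ 38.298.
Semiperimeter s = (36.2+36.8+38.298)/2 = 55.649.
Perimeter = 36.2 + 36.8 + 38.298 = 111.3.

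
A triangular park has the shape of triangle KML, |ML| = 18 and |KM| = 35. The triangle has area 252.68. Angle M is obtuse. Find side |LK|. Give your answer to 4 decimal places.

47.9725

From area = ½·|KM|·|ML|·sin M, we get sin M = 2·area/(|KM|·|ML|) ≈ 0.80216.
Taking the obtuse solution, ∠M ≈ 126.66°.
Law of cosines then gives |LK| ≈ 47.972.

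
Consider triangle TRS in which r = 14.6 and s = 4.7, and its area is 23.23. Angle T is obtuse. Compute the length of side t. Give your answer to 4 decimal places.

18.3371

From area = ½·r·s·sin T, we get sin T = 2·area/(r·s) ≈ 0.67706.
Taking the obtuse solution, ∠T ≈ 137.39°.
Law of cosines then gives t ≈ 18.337.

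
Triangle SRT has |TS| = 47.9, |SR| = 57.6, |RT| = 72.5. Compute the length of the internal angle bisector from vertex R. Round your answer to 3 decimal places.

60.083

By the law of cosines, cos R = (|SR|² + |RT|² − |TS|²) / (2·|SR|·|RT|) ≈ 0.75187, so ∠R ≈ 41.25°.
The bisector from R has length 2·|SR|·|RT|·cos(∠R/2)/(|SR|+|RT|) ≈ 60.083.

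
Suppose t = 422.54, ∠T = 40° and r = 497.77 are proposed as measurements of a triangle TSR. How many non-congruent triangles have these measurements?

2

r·sin T = 497.77·sin(40°) ≈ 320.
Since r sin T < t < r (320 < 422.54 < 497.77), two triangles exist.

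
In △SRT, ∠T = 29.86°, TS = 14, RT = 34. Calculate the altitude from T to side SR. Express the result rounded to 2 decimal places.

h_T ≈ 10.33

By the law of cosines, SR² = RT² + TS² − 2·RT·TS·cos T = 526.38, so SR ≈ 22.943.
Area = ½·RT·TS·sin T ≈ 118.5.
The altitude from T has length 2·area/SR ≈ 10.33.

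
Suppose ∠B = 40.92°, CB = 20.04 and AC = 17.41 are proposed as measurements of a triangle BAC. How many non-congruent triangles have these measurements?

CB·sin B = 20.04·sin(40.92°) ≈ 13.13.
Since CB sin B < AC < CB (13.13 < 17.41 < 20.04), two triangles exist.

2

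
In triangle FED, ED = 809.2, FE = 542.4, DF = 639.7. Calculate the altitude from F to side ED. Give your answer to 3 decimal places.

Semiperimeter s = (809.2 + 639.7 + 542.4)/2 = 995.65.
Heron's formula: area = √(995.65·186.45·355.95·453.25) ≈ 1.7306e+05.
The altitude from F has length 2·area/ED ≈ 427.73.

427.732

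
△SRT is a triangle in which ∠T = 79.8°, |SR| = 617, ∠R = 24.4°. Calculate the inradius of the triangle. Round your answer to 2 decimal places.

r ≈ 104.40

The third angle is ∠S = 180° − ∠R − ∠T = 75.80°.
Law of sines: |RT| = |SR|·sin S/sin T ≈ 607.75.
Law of sines: |TS| = |SR|·sin R/sin T ≈ 258.98.
Area = ½·|SR|·|RT|·sin R ≈ 77454.
Semiperimeter s = (607.75+258.98+617)/2 = 741.87.
Inradius = area/s = 77454/741.87 ≈ 104.4.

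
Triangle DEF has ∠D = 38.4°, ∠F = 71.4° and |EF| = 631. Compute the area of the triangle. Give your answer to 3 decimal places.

area ≈ 285805.516

The third angle is ∠E = 180° − ∠F − ∠D = 70.20°.
Law of sines: |FD| = |EF|·sin E/sin D ≈ 955.8.
Law of sines: |DE| = |EF|·sin F/sin D ≈ 962.8.
Area = ½·|EF|·|FD|·sin F ≈ 2.8581e+05.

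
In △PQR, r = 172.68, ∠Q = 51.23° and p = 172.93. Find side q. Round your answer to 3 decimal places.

149.415

By the law of cosines, q² = r² + p² − 2·r·p·cos Q = 22325, so q ≈ 149.41.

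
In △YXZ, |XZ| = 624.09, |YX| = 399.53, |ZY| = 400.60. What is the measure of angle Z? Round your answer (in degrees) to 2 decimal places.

By the law of cosines, cos Z = (|XZ|² + |ZY|² − |YX|²) / (2·|XZ|·|ZY|) ≈ 0.78066, so ∠Z ≈ 38.68°.

∠Z ≈ 38.68°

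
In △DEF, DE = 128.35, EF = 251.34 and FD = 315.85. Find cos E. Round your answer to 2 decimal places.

By the law of cosines, cos E = (DE² + EF² − FD²) / (2·DE·EF) ≈ -0.31178, so ∠E ≈ 108.17°.

-0.31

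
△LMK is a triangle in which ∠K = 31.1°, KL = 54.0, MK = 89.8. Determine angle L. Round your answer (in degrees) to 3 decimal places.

∠L ≈ 116.268°

By the law of cosines, LM² = MK² + KL² − 2·MK·KL·cos K = 2675.6, so LM ≈ 51.726.
Law of cosines again: cos L = (KL² + LM² − MK²)/(2·KL·LM) ≈ -0.44257, so ∠L ≈ 116.27°.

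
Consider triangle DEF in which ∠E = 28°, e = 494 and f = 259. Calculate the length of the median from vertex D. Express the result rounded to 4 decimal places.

m_D ≈ 174.4267

Law of sines: sin F = f·sin E/e ≈ 0.24614.
Since e ≥ f, only the acute value applies: ∠F ≈ 14.25°.
Then ∠D = 180° − ∠E − ∠F ≈ 137.75°.
Law of sines gives d = e·sin D/sin E ≈ 707.49.
Median from D: ½√(2·e² + 2·f² − d²) ≈ 174.43.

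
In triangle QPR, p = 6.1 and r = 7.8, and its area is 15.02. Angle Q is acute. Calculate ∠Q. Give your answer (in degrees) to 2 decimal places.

From area = ½·p·r·sin Q, we get sin Q = 2·area/(p·r) ≈ 0.63136.
Taking the acute solution, ∠Q ≈ 39.15°.

39.15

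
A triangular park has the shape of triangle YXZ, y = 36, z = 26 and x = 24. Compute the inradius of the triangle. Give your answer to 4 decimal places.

r ≈ 7.2513

Semiperimeter s = (36 + 24 + 26)/2 = 43.
Heron's formula: area = √(43·7·19·17) ≈ 311.81.
Inradius = area/s = 311.81/43 ≈ 7.2513.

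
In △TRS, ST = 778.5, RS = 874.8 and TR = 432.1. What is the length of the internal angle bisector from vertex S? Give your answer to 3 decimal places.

t_S ≈ 796.563

By the law of cosines, cos S = (RS² + ST² − TR²) / (2·RS·ST) ≈ 0.86973, so ∠S ≈ 29.57°.
The bisector from S has length 2·RS·ST·cos(∠S/2)/(RS+ST) ≈ 796.56.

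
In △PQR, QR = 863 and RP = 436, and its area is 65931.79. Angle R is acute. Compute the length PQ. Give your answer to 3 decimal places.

From area = ½·QR·RP·sin R, we get sin R = 2·area/(QR·RP) ≈ 0.35045.
Taking the acute solution, ∠R ≈ 20.51°.
Law of cosines then gives PQ ≈ 479.64.

479.640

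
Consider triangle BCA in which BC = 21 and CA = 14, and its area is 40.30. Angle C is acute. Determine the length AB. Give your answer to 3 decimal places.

8.457

From area = ½·BC·CA·sin C, we get sin C = 2·area/(BC·CA) ≈ 0.27415.
Taking the acute solution, ∠C ≈ 15.91°.
Law of cosines then gives AB ≈ 8.4574.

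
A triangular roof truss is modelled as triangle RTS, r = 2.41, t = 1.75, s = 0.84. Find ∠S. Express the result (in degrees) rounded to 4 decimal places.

14.5359

By the law of cosines, cos S = (r² + t² − s²) / (2·r·t) ≈ 0.96799, so ∠S ≈ 14.54°.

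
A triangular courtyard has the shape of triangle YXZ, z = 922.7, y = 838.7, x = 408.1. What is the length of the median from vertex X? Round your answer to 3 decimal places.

Median from X: ½√(2·z² + 2·y² − x²) ≈ 857.76.

m_X ≈ 857.765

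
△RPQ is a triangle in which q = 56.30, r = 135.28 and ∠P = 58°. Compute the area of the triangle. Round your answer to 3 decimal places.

Area = ½·q·r·sin P ≈ 3229.5.

area ≈ 3229.479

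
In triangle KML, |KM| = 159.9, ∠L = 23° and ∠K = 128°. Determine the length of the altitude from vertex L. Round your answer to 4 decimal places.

The third angle is ∠M = 180° − ∠L − ∠K = 29.00°.
Law of sines: |ML| = |KM|·sin K/sin L ≈ 322.48.
Law of sines: |LK| = |KM|·sin M/sin L ≈ 198.4.
Area = ½·|KM|·|ML|·sin M ≈ 12499.
The altitude from L has length 2·area/|KM| ≈ 156.34.

156.3413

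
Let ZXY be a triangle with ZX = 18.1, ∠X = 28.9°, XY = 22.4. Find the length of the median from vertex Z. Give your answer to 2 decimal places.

9.90

By the law of cosines, YZ² = ZX² + XY² − 2·ZX·XY·cos X = 119.47, so YZ ≈ 10.93.
Median from Z: ½√(2·YZ² + 2·ZX² − XY²) ≈ 9.9046.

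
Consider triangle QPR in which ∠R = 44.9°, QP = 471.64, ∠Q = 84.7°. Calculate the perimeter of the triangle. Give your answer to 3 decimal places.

perimeter ≈ 1651.782

The third angle is ∠P = 180° − ∠R − ∠Q = 50.40°.
Law of sines: PR = QP·sin Q/sin R ≈ 665.31.
Law of sines: RQ = QP·sin P/sin R ≈ 514.83.
Semiperimeter s = (665.31+514.83+471.64)/2 = 825.89.
Perimeter = 665.31 + 514.83 + 471.64 = 1651.8.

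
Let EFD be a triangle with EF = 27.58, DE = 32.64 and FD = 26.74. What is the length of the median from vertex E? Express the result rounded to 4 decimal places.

27.0972

Median from E: ½√(2·DE² + 2·EF² − FD²) ≈ 27.097.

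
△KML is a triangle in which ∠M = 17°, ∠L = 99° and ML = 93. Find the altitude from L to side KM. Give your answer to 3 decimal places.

The third angle is ∠K = 180° − ∠M − ∠L = 64.00°.
Law of sines: LK = ML·sin M/sin K ≈ 30.252.
Law of sines: KM = ML·sin L/sin K ≈ 102.2.
Area = ½·ML·LK·sin L ≈ 1389.4.
The altitude from L has length 2·area/KM ≈ 27.191.

h_L ≈ 27.191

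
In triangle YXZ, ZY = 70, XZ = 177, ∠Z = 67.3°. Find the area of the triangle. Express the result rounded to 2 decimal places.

5715.12

Area = ½·XZ·ZY·sin Z ≈ 5715.1.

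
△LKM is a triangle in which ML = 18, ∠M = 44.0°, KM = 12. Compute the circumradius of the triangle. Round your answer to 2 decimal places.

By the law of cosines, LK² = KM² + ML² − 2·KM·ML·cos M = 157.25, so LK ≈ 12.54.
Area = ½·KM·ML·sin M ≈ 75.023.
Circumradius = LK/(2 sin M) ≈ 9.0258.

R ≈ 9.03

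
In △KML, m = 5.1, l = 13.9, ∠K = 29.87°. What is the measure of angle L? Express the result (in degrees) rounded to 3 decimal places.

By the law of cosines, k² = m² + l² − 2·m·l·cos K = 96.274, so k ≈ 9.812.
Law of cosines again: cos L = (k² + m² − l²)/(2·k·m) ≈ -0.70868, so ∠L ≈ 135.13°.

135.127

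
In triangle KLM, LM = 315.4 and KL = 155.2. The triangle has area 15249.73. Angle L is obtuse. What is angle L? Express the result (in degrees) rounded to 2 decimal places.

From area = ½·KL·LM·sin L, we get sin L = 2·area/(KL·LM) ≈ 0.62307.
Taking the obtuse solution, ∠L ≈ 141.46°.

141.46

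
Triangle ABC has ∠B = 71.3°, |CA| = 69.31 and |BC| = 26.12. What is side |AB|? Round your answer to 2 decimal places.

73.12

Law of sines: sin A = |BC|·sin B/|CA| ≈ 0.35696.
Since |CA| ≥ |BC|, only the acute value applies: ∠A ≈ 20.91°.
Then ∠C = 180° − ∠B − ∠A ≈ 87.79°.
Law of sines gives |AB| = |CA|·sin C/sin B ≈ 73.118.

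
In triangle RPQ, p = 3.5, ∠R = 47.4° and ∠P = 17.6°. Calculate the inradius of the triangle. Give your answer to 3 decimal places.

1.201

The third angle is ∠Q = 180° − ∠R − ∠P = 115.00°.
Law of sines: r = p·sin R/sin P ≈ 8.5205.
Law of sines: q = p·sin Q/sin P ≈ 10.491.
Area = ½·p·r·sin Q ≈ 13.514.
Semiperimeter s = (8.5205+3.5+10.491)/2 = 11.256.
Inradius = area/s = 13.514/11.256 ≈ 1.2006.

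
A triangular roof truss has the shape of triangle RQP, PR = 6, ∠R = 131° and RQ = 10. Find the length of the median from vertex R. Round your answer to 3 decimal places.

m_R ≈ 3.784

By the law of cosines, QP² = PR² + RQ² − 2·PR·RQ·cos R = 214.73, so QP ≈ 14.654.
Median from R: ½√(2·PR² + 2·RQ² − QP²) ≈ 3.7839.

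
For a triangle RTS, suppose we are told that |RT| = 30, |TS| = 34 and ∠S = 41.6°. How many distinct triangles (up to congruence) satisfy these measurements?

|TS|·sin S = 34·sin(41.6°) ≈ 22.57.
Since |TS| sin S < |RT| < |TS| (22.57 < 30 < 34), two triangles exist.

2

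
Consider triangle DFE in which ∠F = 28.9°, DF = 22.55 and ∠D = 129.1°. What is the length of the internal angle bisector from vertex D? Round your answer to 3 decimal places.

The third angle is ∠E = 180° − ∠D − ∠F = 22.00°.
Law of sines: FE = DF·sin D/sin E ≈ 46.715.
Law of sines: ED = DF·sin F/sin E ≈ 29.092.
The bisector from D has length 2·ED·DF·cos(∠D/2)/(ED+DF) ≈ 10.918.

10.918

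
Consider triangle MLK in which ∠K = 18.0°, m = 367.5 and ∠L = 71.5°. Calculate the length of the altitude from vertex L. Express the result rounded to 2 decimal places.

113.56

The third angle is ∠M = 180° − ∠L − ∠K = 90.50°.
Law of sines: l = m·sin L/sin M ≈ 348.52.
Law of sines: k = m·sin K/sin M ≈ 113.57.
Area = ½·m·l·sin K ≈ 19790.
The altitude from L has length 2·area/l ≈ 113.56.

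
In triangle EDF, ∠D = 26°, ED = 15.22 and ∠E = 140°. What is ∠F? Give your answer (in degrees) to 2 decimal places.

14.00

The third angle is ∠F = 180° − ∠E − ∠D = 14.00°.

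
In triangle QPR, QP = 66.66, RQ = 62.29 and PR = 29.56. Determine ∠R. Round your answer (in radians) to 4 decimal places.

1.4864

By the law of cosines, cos R = (PR² + RQ² − QP²) / (2·PR·RQ) ≈ 0.08426, so ∠R ≈ 1.4864 rad.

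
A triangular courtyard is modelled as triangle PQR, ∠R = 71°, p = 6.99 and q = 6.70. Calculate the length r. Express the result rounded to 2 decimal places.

7.95

By the law of cosines, r² = p² + q² − 2·p·q·cos R = 63.255, so r ≈ 7.9533.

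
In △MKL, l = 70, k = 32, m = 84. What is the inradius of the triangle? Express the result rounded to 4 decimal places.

r ≈ 11.6522

Semiperimeter s = (84 + 32 + 70)/2 = 93.
Heron's formula: area = √(93·9·61·23) ≈ 1083.7.
Inradius = area/s = 1083.7/93 ≈ 11.652.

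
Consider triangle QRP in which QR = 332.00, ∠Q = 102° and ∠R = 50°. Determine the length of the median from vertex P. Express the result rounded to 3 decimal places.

m_P ≈ 598.683

The third angle is ∠P = 180° − ∠Q − ∠R = 28.00°.
Law of sines: RP = QR·sin Q/sin P ≈ 691.72.
Law of sines: PQ = QR·sin R/sin P ≈ 541.73.
Median from P: ½√(2·RP² + 2·PQ² − QR²) ≈ 598.68.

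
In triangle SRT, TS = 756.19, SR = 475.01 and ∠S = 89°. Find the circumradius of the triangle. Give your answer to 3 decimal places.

By the law of cosines, RT² = TS² + SR² − 2·TS·SR·cos S = 7.8492e+05, so RT ≈ 885.96.
Area = ½·TS·SR·sin S ≈ 1.7957e+05.
Circumradius = RT/(2 sin S) ≈ 443.05.

443.046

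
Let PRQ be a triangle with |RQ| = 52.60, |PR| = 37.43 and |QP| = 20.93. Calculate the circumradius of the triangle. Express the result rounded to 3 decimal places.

32.635

By the law of cosines, cos P = (|QP|² + |PR|² − |RQ|²) / (2·|QP|·|PR|) ≈ -0.59208, so ∠P ≈ 126.31°.
Circumradius = |RQ|/(2 sin P) ≈ 32.635.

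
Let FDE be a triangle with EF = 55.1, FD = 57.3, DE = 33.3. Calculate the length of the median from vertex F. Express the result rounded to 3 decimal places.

53.688

Median from F: ½√(2·EF² + 2·FD² − DE²) ≈ 53.688.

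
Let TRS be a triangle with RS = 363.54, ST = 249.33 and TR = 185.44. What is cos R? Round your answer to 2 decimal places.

By the law of cosines, cos R = (TR² + RS² − ST²) / (2·TR·RS) ≈ 0.77419, so ∠R ≈ 39.27°.

0.77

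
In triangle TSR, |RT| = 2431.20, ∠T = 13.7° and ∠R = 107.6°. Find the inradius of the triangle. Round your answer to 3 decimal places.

r ≈ 268.453

The third angle is ∠S = 180° − ∠R − ∠T = 58.70°.
Law of sines: |SR| = |RT|·sin T/sin S ≈ 673.88.
Law of sines: |TS| = |RT|·sin R/sin S ≈ 2712.1.
Area = ½·|RT|·|SR|·sin R ≈ 7.8082e+05.
Semiperimeter s = (673.88+2431.2+2712.1)/2 = 2908.6.
Inradius = area/s = 7.8082e+05/2908.6 ≈ 268.45.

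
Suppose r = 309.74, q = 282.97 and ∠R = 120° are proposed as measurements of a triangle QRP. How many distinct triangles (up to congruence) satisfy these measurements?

1

q·sin R = 282.97·sin(120°) ≈ 245.1.
Since ∠R is not acute, a triangle exists only if r > q; here r > q, so there is exactly one triangle.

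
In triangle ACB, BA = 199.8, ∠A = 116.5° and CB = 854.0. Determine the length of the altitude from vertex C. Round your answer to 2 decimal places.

h_C ≈ 667.55

Law of sines: sin C = BA·sin A/CB ≈ 0.20938.
Since CB ≥ BA, only the acute value applies: ∠C ≈ 12.09°.
Then ∠B = 180° − ∠A − ∠C ≈ 51.41°.
Law of sines gives AC = CB·sin B/sin A ≈ 745.92.
Area = ½·CB·BA·sin B ≈ 66688.
The altitude from C has length 2·area/BA ≈ 667.55.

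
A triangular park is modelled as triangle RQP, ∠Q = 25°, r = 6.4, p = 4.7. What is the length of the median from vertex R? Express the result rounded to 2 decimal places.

By the law of cosines, q² = p² + r² − 2·p·r·cos Q = 8.5265, so q ≈ 2.92.
Median from R: ½√(2·q² + 2·p² − r²) ≈ 2.2513.

2.25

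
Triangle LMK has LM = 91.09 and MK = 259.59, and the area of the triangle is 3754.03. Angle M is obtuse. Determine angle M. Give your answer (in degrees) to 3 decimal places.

From area = ½·LM·MK·sin M, we get sin M = 2·area/(LM·MK) ≈ 0.31752.
Taking the obtuse solution, ∠M ≈ 161.49°.

161.487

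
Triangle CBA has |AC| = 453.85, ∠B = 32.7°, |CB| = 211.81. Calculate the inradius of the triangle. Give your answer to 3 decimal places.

r ≈ 55.063

Law of sines: sin A = |CB|·sin B/|AC| ≈ 0.25213.
Since |AC| ≥ |CB|, only the acute value applies: ∠A ≈ 14.60°.
Then ∠C = 180° − ∠B − ∠A ≈ 132.70°.
Law of sines gives |BA| = |AC|·sin C/sin B ≈ 617.43.
Area = ½·|AC|·|CB|·sin C ≈ 35326.
Semiperimeter s = (617.43+453.85+211.81)/2 = 641.54.
Inradius = area/s = 35326/641.54 ≈ 55.063.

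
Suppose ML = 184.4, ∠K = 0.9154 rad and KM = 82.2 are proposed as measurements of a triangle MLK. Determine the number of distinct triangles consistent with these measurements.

KM·sin K = 82.2·sin(0.9154 rad) ≈ 65.17.
Since ML ≥ KM, exactly one triangle exists.

1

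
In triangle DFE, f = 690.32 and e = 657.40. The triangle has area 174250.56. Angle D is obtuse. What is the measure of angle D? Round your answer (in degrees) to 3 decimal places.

∠D ≈ 129.831°

From area = ½·f·e·sin D, we get sin D = 2·area/(f·e) ≈ 0.76793.
Taking the obtuse solution, ∠D ≈ 129.83°.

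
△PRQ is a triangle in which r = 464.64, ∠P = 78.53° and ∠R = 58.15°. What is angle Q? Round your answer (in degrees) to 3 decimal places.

The third angle is ∠Q = 180° − ∠P − ∠R = 43.32°.

∠Q ≈ 43.320°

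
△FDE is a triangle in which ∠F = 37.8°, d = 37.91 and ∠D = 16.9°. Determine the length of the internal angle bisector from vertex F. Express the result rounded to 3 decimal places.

52.892

The third angle is ∠E = 180° − ∠F − ∠D = 125.30°.
Law of sines: f = d·sin F/sin D ≈ 79.928.
Law of sines: e = d·sin E/sin D ≈ 106.43.
The bisector from F has length 2·d·e·cos(∠F/2)/(d+e) ≈ 52.892.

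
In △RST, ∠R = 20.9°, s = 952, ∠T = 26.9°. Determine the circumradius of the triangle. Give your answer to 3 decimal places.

The third angle is ∠S = 180° − ∠T − ∠R = 132.20°.
Law of sines: r = s·sin R/sin S ≈ 458.44.
Law of sines: t = s·sin T/sin S ≈ 581.42.
Circumradius = s/(2 sin S) ≈ 642.54.

642.545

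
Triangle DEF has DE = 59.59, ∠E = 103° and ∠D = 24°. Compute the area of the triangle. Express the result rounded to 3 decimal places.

881.060

The third angle is ∠F = 180° − ∠D − ∠E = 53.00°.
Law of sines: EF = DE·sin D/sin F ≈ 30.349.
Law of sines: FD = DE·sin E/sin F ≈ 72.702.
Area = ½·DE·EF·sin E ≈ 881.06.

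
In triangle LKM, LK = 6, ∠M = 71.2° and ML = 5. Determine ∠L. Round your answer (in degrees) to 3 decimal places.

Law of sines: sin K = ML·sin M/LK ≈ 0.78887.
Since LK ≥ ML, only the acute value applies: ∠K ≈ 52.08°.
Then ∠L = 180° − ∠M − ∠K ≈ 56.72°.

∠L ≈ 56.720°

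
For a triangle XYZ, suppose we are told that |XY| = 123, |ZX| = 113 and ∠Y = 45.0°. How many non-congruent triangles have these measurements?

|XY|·sin Y = 123·sin(45.0°) ≈ 86.97.
Since |XY| sin Y < |ZX| < |XY| (86.97 < 113 < 123), two triangles exist.

2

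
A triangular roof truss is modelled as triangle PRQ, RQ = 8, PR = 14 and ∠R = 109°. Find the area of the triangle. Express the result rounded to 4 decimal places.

area ≈ 52.9490

Area = ½·PR·RQ·sin R ≈ 52.949.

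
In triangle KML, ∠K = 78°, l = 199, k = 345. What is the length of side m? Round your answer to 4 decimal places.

326.2180

Law of sines: sin L = l·sin K/k ≈ 0.56421.
Since k ≥ l, only the acute value applies: ∠L ≈ 34.35°.
Then ∠M = 180° − ∠K − ∠L ≈ 67.65°.
Law of sines gives m = k·sin M/sin K ≈ 326.22.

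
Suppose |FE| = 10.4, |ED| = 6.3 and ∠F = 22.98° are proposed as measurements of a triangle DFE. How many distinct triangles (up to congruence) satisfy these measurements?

2

|FE|·sin F = 10.4·sin(22.98°) ≈ 4.06.
Since |FE| sin F < |ED| < |FE| (4.06 < 6.3 < 10.4), two triangles exist.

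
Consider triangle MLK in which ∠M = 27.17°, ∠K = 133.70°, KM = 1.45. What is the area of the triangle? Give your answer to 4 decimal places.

area ≈ 1.0590

The third angle is ∠L = 180° − ∠K − ∠M = 19.13°.
Law of sines: LK = KM·sin M/sin L ≈ 2.0204.
Law of sines: ML = KM·sin K/sin L ≈ 3.1988.
Area = ½·KM·LK·sin K ≈ 1.059.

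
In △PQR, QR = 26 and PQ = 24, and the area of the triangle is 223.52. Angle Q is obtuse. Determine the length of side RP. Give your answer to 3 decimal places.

46.073

From area = ½·PQ·QR·sin Q, we get sin Q = 2·area/(PQ·QR) ≈ 0.71641.
Taking the obtuse solution, ∠Q ≈ 134.24°.
Law of cosines then gives RP ≈ 46.073.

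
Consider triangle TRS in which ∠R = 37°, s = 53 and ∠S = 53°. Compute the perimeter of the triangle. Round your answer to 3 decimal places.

The third angle is ∠T = 180° − ∠R − ∠S = 90.00°.
Law of sines: t = s·sin T/sin S ≈ 66.363.
Law of sines: r = s·sin R/sin S ≈ 39.938.
Semiperimeter p = (66.363+39.938+53)/2 = 79.651.
Perimeter = 66.363 + 39.938 + 53 = 159.3.

perimeter ≈ 159.302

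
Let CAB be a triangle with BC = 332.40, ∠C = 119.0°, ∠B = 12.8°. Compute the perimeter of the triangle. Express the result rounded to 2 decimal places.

821.17

The third angle is ∠A = 180° − ∠B − ∠C = 48.20°.
Law of sines: AB = BC·sin C/sin A ≈ 389.98.
Law of sines: CA = BC·sin B/sin A ≈ 98.786.
Semiperimeter s = (389.98+332.4+98.786)/2 = 410.59.
Perimeter = 389.98 + 332.4 + 98.786 = 821.17.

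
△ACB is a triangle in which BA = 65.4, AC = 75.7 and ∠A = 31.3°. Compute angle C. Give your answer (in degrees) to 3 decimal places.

∠C ≈ 59.745°

By the law of cosines, CB² = BA² + AC² − 2·BA·AC·cos A = 1547.2, so CB ≈ 39.334.
Law of cosines again: cos C = (AC² + CB² − BA²)/(2·AC·CB) ≈ 0.50385, so ∠C ≈ 59.75°.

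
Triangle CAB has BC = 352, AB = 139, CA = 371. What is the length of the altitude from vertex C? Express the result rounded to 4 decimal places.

h_C ≈ 351.4264

Semiperimeter s = (139 + 352 + 371)/2 = 431.
Heron's formula: area = √(431·292·79·60) ≈ 24424.
The altitude from C has length 2·area/AB ≈ 351.43.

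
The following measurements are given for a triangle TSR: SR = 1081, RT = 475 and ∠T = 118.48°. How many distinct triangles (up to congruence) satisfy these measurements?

1

RT·sin T = 475·sin(118.48°) ≈ 417.5.
Since ∠T is not acute, a triangle exists only if SR > RT; here SR > RT, so there is exactly one triangle.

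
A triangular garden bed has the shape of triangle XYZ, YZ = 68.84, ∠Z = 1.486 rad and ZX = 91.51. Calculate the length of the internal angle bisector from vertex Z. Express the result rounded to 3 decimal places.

By the law of cosines, XY² = YZ² + ZX² − 2·YZ·ZX·cos Z = 12046, so XY ≈ 109.75.
The bisector from Z has length 2·YZ·ZX·cos(∠Z/2)/(YZ+ZX) ≈ 57.864.

57.864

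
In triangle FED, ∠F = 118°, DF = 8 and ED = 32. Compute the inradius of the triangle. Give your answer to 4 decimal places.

2.8750

Law of sines: sin E = DF·sin F/ED ≈ 0.22074.
Since ED ≥ DF, only the acute value applies: ∠E ≈ 12.75°.
Then ∠D = 180° − ∠F − ∠E ≈ 49.25°.
Law of sines gives FE = ED·sin D/sin F ≈ 27.455.
Area = ½·ED·DF·sin D ≈ 96.965.
Semiperimeter s = (32+8+27.455)/2 = 33.727.
Inradius = area/s = 96.965/33.727 ≈ 2.875.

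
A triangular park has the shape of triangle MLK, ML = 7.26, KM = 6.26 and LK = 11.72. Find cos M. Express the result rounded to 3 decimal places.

By the law of cosines, cos M = (KM² + ML² − LK²) / (2·KM·ML) ≈ -0.50017, so ∠M ≈ 120.01°.

cos M ≈ -0.500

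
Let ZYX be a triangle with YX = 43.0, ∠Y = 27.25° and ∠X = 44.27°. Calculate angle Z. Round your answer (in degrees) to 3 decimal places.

∠Z ≈ 108.480°

The third angle is ∠Z = 180° − ∠Y − ∠X = 108.48°.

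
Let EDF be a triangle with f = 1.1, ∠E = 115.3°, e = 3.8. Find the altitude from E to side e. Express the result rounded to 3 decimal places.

Law of sines: sin F = f·sin E/e ≈ 0.26171.
Since e ≥ f, only the acute value applies: ∠F ≈ 15.17°.
Then ∠D = 180° − ∠E − ∠F ≈ 49.53°.
Law of sines gives d = e·sin D/sin E ≈ 3.1975.
Area = ½·e·f·sin D ≈ 1.5899.
The altitude from E has length 2·area/e ≈ 0.8368.

0.837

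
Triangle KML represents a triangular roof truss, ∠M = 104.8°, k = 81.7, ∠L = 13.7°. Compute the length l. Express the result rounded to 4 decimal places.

22.0179

The third angle is ∠K = 180° − ∠M − ∠L = 61.50°.
Law of sines: l = k·sin L/sin K ≈ 22.018.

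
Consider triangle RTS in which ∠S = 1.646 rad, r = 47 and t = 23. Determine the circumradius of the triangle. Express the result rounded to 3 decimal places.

By the law of cosines, s² = r² + t² − 2·r·t·cos S = 2900.4, so s ≈ 53.856.
Area = ½·r·t·sin S ≈ 538.97.
Circumradius = s/(2 sin S) ≈ 27.004.

27.004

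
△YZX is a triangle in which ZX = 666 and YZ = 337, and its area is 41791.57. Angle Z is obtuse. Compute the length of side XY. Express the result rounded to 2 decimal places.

From area = ½·YZ·ZX·sin Z, we get sin Z = 2·area/(YZ·ZX) ≈ 0.37240.
Taking the obtuse solution, ∠Z ≈ 158.14°.
Law of cosines then gives XY ≈ 986.77.

986.77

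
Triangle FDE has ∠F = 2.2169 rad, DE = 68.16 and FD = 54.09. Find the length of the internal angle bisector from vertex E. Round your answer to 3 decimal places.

Law of sines: sin E = FD·sin F/DE ≈ 0.63362.
Since DE ≥ FD, only the acute value applies: ∠E ≈ 0.6862 rad.
Then ∠D = π − ∠F − ∠E ≈ 0.2385 rad.
Law of sines gives EF = DE·sin D/sin F ≈ 20.165.
The bisector from E has length 2·DE·EF·cos(∠E/2)/(DE+EF) ≈ 29.309.

t_E ≈ 29.309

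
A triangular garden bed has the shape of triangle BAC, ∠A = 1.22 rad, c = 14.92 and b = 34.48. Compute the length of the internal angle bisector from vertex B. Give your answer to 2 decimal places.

15.13

By the law of cosines, a² = c² + b² − 2·c·b·cos A = 1057.9, so a ≈ 32.525.
Law of cosines again: cos B = (a² + c² − b²)/(2·a·c) ≈ 0.09442, so ∠B ≈ 1.476 rad.
The bisector from B has length 2·a·c·cos(∠B/2)/(a+c) ≈ 15.132.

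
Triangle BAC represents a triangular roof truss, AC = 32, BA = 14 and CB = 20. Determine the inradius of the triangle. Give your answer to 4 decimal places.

Semiperimeter s = (32 + 20 + 14)/2 = 33.
Heron's formula: area = √(33·1·13·19) ≈ 90.283.
Inradius = area/s = 90.283/33 ≈ 2.7358.

2.7358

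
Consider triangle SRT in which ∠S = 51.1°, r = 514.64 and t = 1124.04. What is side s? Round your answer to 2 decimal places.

895.43

By the law of cosines, s² = r² + t² − 2·r·t·cos S = 8.018e+05, so s ≈ 895.43.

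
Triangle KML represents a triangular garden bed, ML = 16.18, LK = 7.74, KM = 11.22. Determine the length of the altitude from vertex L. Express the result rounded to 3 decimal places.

6.960

Semiperimeter s = (16.18 + 7.74 + 11.22)/2 = 17.57.
Heron's formula: area = √(17.57·1.39·9.83·6.35) ≈ 39.044.
The altitude from L has length 2·area/KM ≈ 6.9598.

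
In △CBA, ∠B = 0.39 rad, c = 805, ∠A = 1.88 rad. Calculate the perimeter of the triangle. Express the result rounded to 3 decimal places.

The third angle is ∠C = π − ∠B − ∠A = 0.872 rad.
Law of sines: b = c·sin B/sin C ≈ 399.88.
Law of sines: a = c·sin A/sin C ≈ 1001.9.
Semiperimeter s = (805+399.88+1001.9)/2 = 1103.4.
Perimeter = 805 + 399.88 + 1001.9 = 2206.8.

perimeter ≈ 2206.801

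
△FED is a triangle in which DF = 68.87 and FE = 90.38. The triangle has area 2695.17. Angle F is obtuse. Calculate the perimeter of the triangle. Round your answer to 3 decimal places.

From area = ½·DF·FE·sin F, we get sin F = 2·area/(DF·FE) ≈ 0.86599.
Taking the obtuse solution, ∠F ≈ 120.00°.
Law of cosines then gives ED ≈ 138.34.
Perimeter = 138.34 + 68.87 + 90.38 = 297.59.

297.586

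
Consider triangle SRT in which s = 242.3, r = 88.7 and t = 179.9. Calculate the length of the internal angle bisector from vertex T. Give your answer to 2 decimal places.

t_T ≈ 123.06

By the law of cosines, cos T = (s² + r² − t²) / (2·s·r) ≈ 0.79595, so ∠T ≈ 37.26°.
The bisector from T has length 2·s·r·cos(∠T/2)/(s+r) ≈ 123.06.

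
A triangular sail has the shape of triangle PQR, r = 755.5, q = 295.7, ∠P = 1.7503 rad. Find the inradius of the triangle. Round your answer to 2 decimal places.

By the law of cosines, p² = q² + r² − 2·q·r·cos P = 7.3799e+05, so p ≈ 859.06.
Area = ½·q·r·sin P ≈ 1.0991e+05.
Semiperimeter s = (859.06+295.7+755.5)/2 = 955.13.
Inradius = area/s = 1.0991e+05/955.13 ≈ 115.07.

115.07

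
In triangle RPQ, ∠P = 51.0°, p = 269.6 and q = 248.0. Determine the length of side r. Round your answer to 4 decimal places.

Law of sines: sin Q = q·sin P/p ≈ 0.71488.
Since p ≥ q, only the acute value applies: ∠Q ≈ 45.63°.
Then ∠R = 180° − ∠P − ∠Q ≈ 83.37°.
Law of sines gives r = p·sin R/sin P ≈ 344.59.

344.5879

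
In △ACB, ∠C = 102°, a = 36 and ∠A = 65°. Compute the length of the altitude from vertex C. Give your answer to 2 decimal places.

h_C ≈ 8.10

The third angle is ∠B = 180° − ∠A − ∠C = 13.00°.
Law of sines: c = a·sin C/sin A ≈ 38.854.
Law of sines: b = a·sin B/sin A ≈ 8.9354.
Area = ½·a·c·sin B ≈ 157.32.
The altitude from C has length 2·area/c ≈ 8.0982.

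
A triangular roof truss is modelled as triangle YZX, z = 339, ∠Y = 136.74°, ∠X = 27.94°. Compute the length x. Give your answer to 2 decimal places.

The third angle is ∠Z = 180° − ∠X − ∠Y = 15.32°.
Law of sines: x = z·sin X/sin Z ≈ 601.18.

601.18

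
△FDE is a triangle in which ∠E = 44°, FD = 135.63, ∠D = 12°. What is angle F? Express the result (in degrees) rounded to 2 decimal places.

∠F ≈ 124.00°

The third angle is ∠F = 180° − ∠D − ∠E = 124.00°.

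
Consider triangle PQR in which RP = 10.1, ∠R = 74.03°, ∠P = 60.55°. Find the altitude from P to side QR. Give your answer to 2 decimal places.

9.71

The third angle is ∠Q = 180° − ∠R − ∠P = 45.42°.
Law of sines: QR = RP·sin P/sin Q ≈ 12.348.
Law of sines: PQ = RP·sin R/sin Q ≈ 13.633.
Area = ½·RP·QR·sin R ≈ 59.949.
The altitude from P has length 2·area/QR ≈ 9.7102.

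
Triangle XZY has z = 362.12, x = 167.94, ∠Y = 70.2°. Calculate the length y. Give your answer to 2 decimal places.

343.71

By the law of cosines, y² = x² + z² − 2·x·z·cos Y = 1.1813e+05, so y ≈ 343.71.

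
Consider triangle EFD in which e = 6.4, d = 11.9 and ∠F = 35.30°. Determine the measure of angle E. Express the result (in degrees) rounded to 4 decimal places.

By the law of cosines, f² = d² + e² − 2·d·e·cos F = 58.256, so f ≈ 7.6326.
Law of cosines again: cos E = (f² + d² − e²)/(2·f·d) ≈ 0.87477, so ∠E ≈ 28.98°.

28.9824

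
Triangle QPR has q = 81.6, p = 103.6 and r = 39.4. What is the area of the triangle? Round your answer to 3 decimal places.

area ≈ 1478.708

Semiperimeter s = (81.6 + 103.6 + 39.4)/2 = 112.3.
Heron's formula: area = √(112.3·30.7·8.7·72.9) ≈ 1478.7.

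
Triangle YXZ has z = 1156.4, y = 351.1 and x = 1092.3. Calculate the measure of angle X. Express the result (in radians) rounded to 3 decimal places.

By the law of cosines, cos X = (z² + y² − x²) / (2·z·y) ≈ 0.32932, so ∠X ≈ 1.2352 rad.

∠X ≈ 1.235 rad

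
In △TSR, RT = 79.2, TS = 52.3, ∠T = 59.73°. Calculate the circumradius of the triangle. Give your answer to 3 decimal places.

By the law of cosines, SR² = RT² + TS² − 2·RT·TS·cos T = 4832, so SR ≈ 69.513.
Area = ½·RT·TS·sin T ≈ 1788.7.
Circumradius = SR/(2 sin T) ≈ 40.243.

40.243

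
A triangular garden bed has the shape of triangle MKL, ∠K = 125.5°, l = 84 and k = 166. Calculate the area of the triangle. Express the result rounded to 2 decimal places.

Law of sines: sin L = l·sin K/k ≈ 0.41196.
Since k ≥ l, only the acute value applies: ∠L ≈ 24.33°.
Then ∠M = 180° − ∠K − ∠L ≈ 30.17°.
Law of sines gives m = k·sin M/sin K ≈ 102.48.
Area = ½·k·l·sin M ≈ 3504.1.

area ≈ 3504.09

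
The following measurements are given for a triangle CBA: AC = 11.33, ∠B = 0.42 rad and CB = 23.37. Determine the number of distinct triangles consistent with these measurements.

CB·sin B = 23.37·sin(0.42 rad) ≈ 9.529.
Since CB sin B < AC < CB (9.529 < 11.33 < 23.37), two triangles exist.

2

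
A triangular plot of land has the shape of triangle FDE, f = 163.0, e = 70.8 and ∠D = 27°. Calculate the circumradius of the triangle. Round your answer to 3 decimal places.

By the law of cosines, d² = e² + f² − 2·e·f·cos D = 11016, so d ≈ 104.96.
Area = ½·e·f·sin D ≈ 2619.6.
Circumradius = d/(2 sin D) ≈ 115.6.

115.597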